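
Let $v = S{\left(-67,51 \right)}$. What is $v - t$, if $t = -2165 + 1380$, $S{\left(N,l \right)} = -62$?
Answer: $723$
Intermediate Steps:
$v = -62$
$t = -785$
$v - t = -62 - -785 = -62 + 785 = 723$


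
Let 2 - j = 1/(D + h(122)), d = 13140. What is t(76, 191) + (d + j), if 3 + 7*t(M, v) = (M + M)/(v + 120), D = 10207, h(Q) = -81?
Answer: 289698306301/22044302 ≈ 13142.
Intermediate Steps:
j = 20251/10126 (j = 2 - 1/(10207 - 81) = 2 - 1/10126 = 20251/10126 ≈ 1.9999)
t(M, v) = -3/7 + 2*M/(7*(120 + v)) (t(M, v) = -3/7 + ((M + M)/(v + 120))/7 = -3/7 + ((2*M)/(120 + v))/7 = -3/7 + (2*M/(120 + v))/7 = -3/7 + 2*M/(7*(120 + v)))
t(76, 191) + (d + j) = (-360 - 3*191 + 2*76)/(7*(120 + 191)) + (13140 + 20251/10126) = (1/7)*(-360 - 573 + 152)/311 + 133075891/10126 = (1/7)*(1/311)*(-781) + 133075891/10126 = -781/2177 + 133075891/10126 = 289698306301/22044302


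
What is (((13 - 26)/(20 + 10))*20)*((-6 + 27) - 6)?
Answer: -130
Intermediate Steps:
(((13 - 26)/(20 + 10))*20)*((-6 + 27) - 6) = (-13/30*20)*(21 - 6) = (-13*1/30*20)*15 = -13/30*20*15 = -26/3*15 = -130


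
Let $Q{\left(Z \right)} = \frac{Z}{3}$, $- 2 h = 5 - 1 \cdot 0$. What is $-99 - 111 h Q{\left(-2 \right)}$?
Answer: $-284$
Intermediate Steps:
$h = - \frac{5}{2}$ ($h = - \frac{5 - 1 \cdot 0}{2} = - \frac{5 - 0}{2} = - \frac{5 + 0}{2} = \left(- \frac{1}{2}\right) 5 = - \frac{5}{2} \approx -2.5$)
$Q{\left(Z \right)} = \frac{Z}{3}$ ($Q{\left(Z \right)} = Z \frac{1}{3} = \frac{Z}{3}$)
$-99 - 111 h Q{\left(-2 \right)} = -99 - 111 \left(- \frac{5 \cdot \frac{1}{3} \left(-2\right)}{2}\right) = -99 - 111 \left(\left(- \frac{5}{2}\right) \left(- \frac{2}{3}\right)\right) = -99 - 185 = -284$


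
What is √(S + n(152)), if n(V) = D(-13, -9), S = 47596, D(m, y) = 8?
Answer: 2*√11901 ≈ 218.18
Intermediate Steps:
n(V) = 8
√(S + n(152)) = √(47596 + 8) = √47604 = 2*√11901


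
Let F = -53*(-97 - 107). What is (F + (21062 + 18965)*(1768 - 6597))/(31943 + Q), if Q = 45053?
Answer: -193279571/76996 ≈ -2510.3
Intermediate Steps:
F = 10812 (F = -53*(-204) = 10812)
(F + (21062 + 18965)*(1768 - 6597))/(31943 + Q) = (10812 + (21062 + 18965)*(1768 - 6597))/(31943 + 45053) = (10812 + 40027*(-4829))/76996 = (10812 - 193290383)*(1/76996) = -193279571*1/76996 = -193279571/76996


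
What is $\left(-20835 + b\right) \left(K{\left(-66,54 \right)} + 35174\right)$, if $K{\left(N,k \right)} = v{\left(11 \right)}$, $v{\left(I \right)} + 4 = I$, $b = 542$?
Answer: $-713928033$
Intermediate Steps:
$v{\left(I \right)} = -4 + I$
$K{\left(N,k \right)} = 7$ ($K{\left(N,k \right)} = -4 + 11 = 7$)
$\left(-20835 + b\right) \left(K{\left(-66,54 \right)} + 35174\right) = \left(-20835 + 542\right) \left(7 + 35174\right) = \left(-20293\right) 35181 = -713928033$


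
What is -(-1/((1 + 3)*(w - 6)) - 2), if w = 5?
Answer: 7/4 ≈ 1.7500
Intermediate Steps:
-(-1/((1 + 3)*(w - 6)) - 2) = -(-1/((1 + 3)*(5 - 6)) - 2) = -(-1/(4*(-1)) - 2) = -(-1/(-4) - 2) = -(-1*(-¼) - 2) = -(¼ - 2) = -1*(-7/4) = 7/4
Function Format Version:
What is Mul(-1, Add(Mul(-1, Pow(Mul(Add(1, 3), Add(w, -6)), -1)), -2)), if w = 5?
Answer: Rational(7, 4) ≈ 1.7500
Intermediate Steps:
Mul(-1, Add(Mul(-1, Pow(Mul(Add(1, 3), Add(w, -6)), -1)), -2)) = Mul(-1, Add(Mul(-1, Pow(Mul(Add(1, 3), Add(5, -6)), -1)), -2)) = Mul(-1, Add(Mul(-1, Pow(Mul(4, -1), -1)), -2)) = Mul(-1, Add(Mul(-1, Pow(-4, -1)), -2)) = Mul(-1, Add(Mul(-1, Rational(-1, 4)), -2)) = Mul(-1, Add(Rational(1, 4), -2)) = Mul(-1, Rational(-7, 4)) = Rational(7, 4)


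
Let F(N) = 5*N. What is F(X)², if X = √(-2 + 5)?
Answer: 75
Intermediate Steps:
X = √3 ≈ 1.7320
F(X)² = (5*√3)² = 75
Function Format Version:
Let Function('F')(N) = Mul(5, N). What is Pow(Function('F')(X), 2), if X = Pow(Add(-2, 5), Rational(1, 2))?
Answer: 75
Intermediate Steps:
X = Pow(3, Rational(1, 2)) ≈ 1.7320
Pow(Function('F')(X), 2) = Pow(Mul(5, Pow(3, Rational(1, 2))), 2) = 75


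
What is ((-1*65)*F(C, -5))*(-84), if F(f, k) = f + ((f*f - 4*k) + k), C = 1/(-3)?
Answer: 242060/3 ≈ 80687.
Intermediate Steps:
C = -1/3 ≈ -0.33333
F(f, k) = f + f**2 - 3*k (F(f, k) = f + ((f**2 - 4*k) + k) = f + (f**2 - 3*k) = f + f**2 - 3*k)
((-1*65)*F(C, -5))*(-84) = ((-1*65)*(-1/3 + (-1/3)**2 - 3*(-5)))*(-84) = -65*(-1/3 + 1/9 + 15)*(-84) = -65*133/9*(-84) = -8645/9*(-84) = 242060/3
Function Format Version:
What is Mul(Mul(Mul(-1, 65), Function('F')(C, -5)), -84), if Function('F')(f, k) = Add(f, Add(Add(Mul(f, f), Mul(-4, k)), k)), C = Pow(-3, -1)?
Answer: Rational(242060, 3) ≈ 80687.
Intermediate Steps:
C = Rational(-1, 3) ≈ -0.33333
Function('F')(f, k) = Add(f, Pow(f, 2), Mul(-3, k)) (Function('F')(f, k) = Add(f, Add(Add(Pow(f, 2), Mul(-4, k)), k)) = Add(f, Add(Pow(f, 2), Mul(-3, k))) = Add(f, Pow(f, 2), Mul(-3, k)))
Mul(Mul(Mul(-1, 65), Function('F')(C, -5)), -84) = Mul(Mul(Mul(-1, 65), Add(Rational(-1, 3), Pow(Rational(-1, 3), 2), Mul(-3, -5))), -84) = Mul(Mul(-65, Add(Rational(-1, 3), Rational(1, 9), 15)), -84) = Mul(Mul(-65, Rational(133, 9)), -84) = Mul(Rational(-8645, 9), -84) = Rational(242060, 3)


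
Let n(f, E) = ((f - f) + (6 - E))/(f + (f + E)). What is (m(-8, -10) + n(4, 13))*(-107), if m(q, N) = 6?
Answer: -1819/3 ≈ -606.33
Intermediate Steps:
n(f, E) = (6 - E)/(E + 2*f) (n(f, E) = (0 + (6 - E))/(f + (E + f)) = (6 - E)/(E + 2*f))
(m(-8, -10) + n(4, 13))*(-107) = (6 + (6 - 1*13)/(13 + 2*4))*(-107) = (6 + (6 - 13)/(13 + 8))*(-107) = (6 - 7/21)*(-107) = (6 + (1/21)*(-7))*(-107) = (6 - ⅓)*(-107) = (17/3)*(-107) = -1819/3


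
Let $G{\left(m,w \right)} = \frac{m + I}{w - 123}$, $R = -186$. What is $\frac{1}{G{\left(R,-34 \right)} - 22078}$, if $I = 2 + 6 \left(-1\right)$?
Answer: $- \frac{157}{3466056} \approx -4.5296 \cdot 10^{-5}$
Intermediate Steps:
$I = -4$ ($I = 2 - 6 = -4$)
$G{\left(m,w \right)} = \frac{-4 + m}{-123 + w}$ ($G{\left(m,w \right)} = \frac{m - 4}{w - 123} = \frac{-4 + m}{-123 + w}$)
$\frac{1}{G{\left(R,-34 \right)} - 22078} = \frac{1}{\frac{-4 - 186}{-123 - 34} - 22078} = \frac{1}{\frac{1}{-157} \left(-190\right) - 22078} = \frac{1}{\left(- \frac{1}{157}\right) \left(-190\right) - 22078} = \frac{1}{\frac{190}{157} - 22078} = \frac{1}{- \frac{3466056}{157}} = - \frac{157}{3466056}$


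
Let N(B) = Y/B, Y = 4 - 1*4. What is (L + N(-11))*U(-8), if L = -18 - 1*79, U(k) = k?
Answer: 776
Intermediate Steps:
Y = 0 (Y = 4 - 4 = 0)
N(B) = 0 (N(B) = 0/B = 0)
L = -97 (L = -18 - 79 = -97)
(L + N(-11))*U(-8) = (-97 + 0)*(-8) = -97*(-8) = 776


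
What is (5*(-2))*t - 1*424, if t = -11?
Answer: -314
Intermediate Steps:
(5*(-2))*t - 1*424 = (5*(-2))*(-11) - 1*424 = -10*(-11) - 424 = 110 - 424 = -314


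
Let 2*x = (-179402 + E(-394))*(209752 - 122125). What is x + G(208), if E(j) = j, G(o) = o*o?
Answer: -7877448782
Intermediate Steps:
G(o) = o²
x = -7877492046 (x = ((-179402 - 394)*(209752 - 122125))/2 = (-179796*87627)/2 = (½)*(-15754984092) = -7877492046)
x + G(208) = -7877492046 + 208² = -7877492046 + 43264 = -7877448782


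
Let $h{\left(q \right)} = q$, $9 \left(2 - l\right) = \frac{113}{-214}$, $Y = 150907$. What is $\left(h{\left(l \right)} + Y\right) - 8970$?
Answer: $\frac{273374627}{1926} \approx 1.4194 \cdot 10^{5}$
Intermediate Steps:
$l = \frac{3965}{1926}$ ($l = 2 - \frac{113 \frac{1}{-214}}{9} = 2 - \frac{113 \left(- \frac{1}{214}\right)}{9} = 2 - - \frac{113}{1926} = 2 + \frac{113}{1926} = \frac{3965}{1926} \approx 2.0587$)
$\left(h{\left(l \right)} + Y\right) - 8970 = \left(\frac{3965}{1926} + 150907\right) - 8970 = \frac{290650847}{1926} - 8970 = \frac{273374627}{1926}$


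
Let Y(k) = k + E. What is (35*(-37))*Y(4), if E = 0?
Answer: -5180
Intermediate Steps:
Y(k) = k (Y(k) = k + 0 = k)
(35*(-37))*Y(4) = (35*(-37))*4 = -1295*4 = -5180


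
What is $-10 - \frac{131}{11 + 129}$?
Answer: $- \frac{1531}{140} \approx -10.936$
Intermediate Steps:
$-10 - \frac{131}{11 + 129} = -10 - \frac{131}{140} = - \frac{1531}{140}$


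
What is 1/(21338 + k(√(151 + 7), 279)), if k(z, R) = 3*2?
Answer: 1/21344 ≈ 4.6852e-5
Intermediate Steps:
k(z, R) = 6
1/(21338 + k(√(151 + 7), 279)) = 1/(21338 + 6) = 1/21344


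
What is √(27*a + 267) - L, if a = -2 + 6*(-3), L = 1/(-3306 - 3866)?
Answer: 1/7172 + I*√273 ≈ 0.00013943 + 16.523*I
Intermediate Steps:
L = -1/7172 (L = 1/(-7172) = -1/7172 ≈ -0.00013943)
a = -20 (a = -2 - 18 = -20)
√(27*a + 267) - L = √(27*(-20) + 267) - 1*(-1/7172) = √(-540 + 267) + 1/7172 = √(-273) + 1/7172 = I*√273 + 1/7172 = 1/7172 + I*√273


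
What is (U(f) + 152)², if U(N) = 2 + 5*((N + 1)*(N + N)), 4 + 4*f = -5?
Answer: 2122849/64 ≈ 33170.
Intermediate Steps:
f = -9/4 (f = -1 + (¼)*(-5) = -1 - 5/4 = -9/4 ≈ -2.2500)
U(N) = 2 + 10*N*(1 + N) (U(N) = 2 + 5*((1 + N)*(2*N)) = 2 + 5*(2*N*(1 + N)) = 2 + 10*N*(1 + N))
(U(f) + 152)² = ((2 + 10*(-9/4) + 10*(-9/4)²) + 152)² = ((2 - 45/2 + 10*(81/16)) + 152)² = ((2 - 45/2 + 405/8) + 152)² = (241/8 + 152)² = (1457/8)² = 2122849/64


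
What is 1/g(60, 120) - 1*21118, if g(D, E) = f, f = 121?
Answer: -2555277/121 ≈ -21118.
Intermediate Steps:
g(D, E) = 121
1/g(60, 120) - 1*21118 = 1/121 - 1*21118 = 1/121 - 21118 = -2555277/121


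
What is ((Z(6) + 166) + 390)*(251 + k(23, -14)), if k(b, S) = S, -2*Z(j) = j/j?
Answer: 263307/2 ≈ 1.3165e+5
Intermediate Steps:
Z(j) = -½ (Z(j) = -j/(2*j) = -½*1 = -½)
((Z(6) + 166) + 390)*(251 + k(23, -14)) = ((-½ + 166) + 390)*(251 - 14) = (331/2 + 390)*237 = (1111/2)*237 = 263307/2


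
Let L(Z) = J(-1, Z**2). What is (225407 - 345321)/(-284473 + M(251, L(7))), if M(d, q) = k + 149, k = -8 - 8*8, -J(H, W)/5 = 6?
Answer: 59957/142198 ≈ 0.42164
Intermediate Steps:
J(H, W) = -30 (J(H, W) = -5*6 = -30)
L(Z) = -30
k = -72 (k = -8 - 64 = -72)
M(d, q) = 77 (M(d, q) = -72 + 149 = 77)
(225407 - 345321)/(-284473 + M(251, L(7))) = (225407 - 345321)/(-284473 + 77) = -119914/(-284396) = -119914*(-1/284396) = 59957/142198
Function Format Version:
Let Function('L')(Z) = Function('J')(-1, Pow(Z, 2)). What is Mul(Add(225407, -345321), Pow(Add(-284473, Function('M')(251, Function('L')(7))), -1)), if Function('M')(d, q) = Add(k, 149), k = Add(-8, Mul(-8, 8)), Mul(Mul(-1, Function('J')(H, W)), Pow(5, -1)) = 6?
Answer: Rational(59957, 142198) ≈ 0.42164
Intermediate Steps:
Function('J')(H, W) = -30 (Function('J')(H, W) = Mul(-5, 6) = -30)
Function('L')(Z) = -30
k = -72 (k = Add(-8, -64) = -72)
Function('M')(d, q) = 77 (Function('M')(d, q) = Add(-72, 149) = 77)
Mul(Add(225407, -345321), Pow(Add(-284473, Function('M')(251, Function('L')(7))), -1)) = Mul(Add(225407, -345321), Pow(Add(-284473, 77), -1)) = Mul(-119914, Pow(-284396, -1)) = Mul(-119914, Rational(-1, 284396)) = Rational(59957, 142198)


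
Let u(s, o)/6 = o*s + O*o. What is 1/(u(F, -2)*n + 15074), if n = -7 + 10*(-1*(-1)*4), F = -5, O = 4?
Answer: 1/15470 ≈ 6.4641e-5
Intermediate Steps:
u(s, o) = 24*o + 6*o*s (u(s, o) = 6*(o*s + 4*o) = 6*(4*o + o*s) = 24*o + 6*o*s)
n = 33 (n = -7 + 10*(1*4) = -7 + 10*4 = -7 + 40 = 33)
1/(u(F, -2)*n + 15074) = 1/((6*(-2)*(4 - 5))*33 + 15074) = 1/((6*(-2)*(-1))*33 + 15074) = 1/(12*33 + 15074) = 1/(396 + 15074) = 1/15470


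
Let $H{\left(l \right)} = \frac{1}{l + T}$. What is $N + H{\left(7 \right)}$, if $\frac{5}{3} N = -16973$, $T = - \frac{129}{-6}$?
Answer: $- \frac{2902373}{285} \approx -10184.0$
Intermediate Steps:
$T = \frac{43}{2}$ ($T = \left(-129\right) \left(- \frac{1}{6}\right) = \frac{43}{2} \approx 21.5$)
$H{\left(l \right)} = \frac{1}{\frac{43}{2} + l}$ ($H{\left(l \right)} = \frac{1}{l + \frac{43}{2}} = \frac{1}{\frac{43}{2} + l}$)
$N = - \frac{50919}{5}$ ($N = \frac{3}{5} \left(-16973\right) = - \frac{50919}{5} \approx -10184.0$)
$N + H{\left(7 \right)} = - \frac{50919}{5} + \frac{2}{43 + 2 \cdot 7} = - \frac{50919}{5} + \frac{2}{43 + 14} = - \frac{50919}{5} + \frac{2}{57} = - \frac{2902373}{285}$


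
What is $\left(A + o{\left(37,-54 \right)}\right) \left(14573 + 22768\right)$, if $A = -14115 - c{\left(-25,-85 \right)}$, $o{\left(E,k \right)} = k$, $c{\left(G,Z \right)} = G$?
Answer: $-528151104$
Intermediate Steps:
$A = -14090$ ($A = -14115 - -25 = -14115 + 25 = -14090$)
$\left(A + o{\left(37,-54 \right)}\right) \left(14573 + 22768\right) = \left(-14090 - 54\right) \left(14573 + 22768\right) = \left(-14144\right) 37341 = -528151104$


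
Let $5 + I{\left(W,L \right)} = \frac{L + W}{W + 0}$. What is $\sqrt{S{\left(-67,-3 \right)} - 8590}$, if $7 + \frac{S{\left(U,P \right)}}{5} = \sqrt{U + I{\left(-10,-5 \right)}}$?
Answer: $\frac{\sqrt{-34500 + 10 i \sqrt{282}}}{2} \approx 0.22602 + 92.871 i$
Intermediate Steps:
$I{\left(W,L \right)} = -5 + \frac{L + W}{W}$ ($I{\left(W,L \right)} = -5 + \frac{L + W}{W + 0} = -5 + \frac{L + W}{W}$)
$S{\left(U,P \right)} = -35 + 5 \sqrt{- \frac{7}{2} + U}$ ($S{\left(U,P \right)} = -35 + 5 \sqrt{U - \left(4 + \frac{5}{-10}\right)} = -35 + 5 \sqrt{U - \frac{7}{2}} = -35 + 5 \sqrt{- \frac{7}{2} + U}$)
$\sqrt{S{\left(-67,-3 \right)} - 8590} = \sqrt{\left(-35 + \frac{5 \sqrt{-14 + 4 \left(-67\right)}}{2}\right) - 8590} = \sqrt{\left(-35 + \frac{5 \sqrt{-14 - 268}}{2}\right) - 8590} = \sqrt{\left(-35 + \frac{5 \sqrt{-282}}{2}\right) - 8590} = \sqrt{\left(-35 + \frac{5 i \sqrt{282}}{2}\right) - 8590} = \sqrt{-8625 + \frac{5 i \sqrt{282}}{2}}$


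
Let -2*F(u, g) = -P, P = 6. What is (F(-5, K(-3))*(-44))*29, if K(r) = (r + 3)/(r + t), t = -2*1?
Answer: -3828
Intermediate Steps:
t = -2
K(r) = (3 + r)/(-2 + r) (K(r) = (r + 3)/(r - 2) = (3 + r)/(-2 + r))
F(u, g) = 3 (F(u, g) = -(-1)*6/2 = -1/2*(-6) = 3)
(F(-5, K(-3))*(-44))*29 = (3*(-44))*29 = -132*29 = -3828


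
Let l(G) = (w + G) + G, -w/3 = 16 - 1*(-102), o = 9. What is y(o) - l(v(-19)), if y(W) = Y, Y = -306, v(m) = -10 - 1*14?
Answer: 96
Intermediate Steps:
v(m) = -24 (v(m) = -10 - 14 = -24)
w = -354 (w = -3*(16 - 1*(-102)) = -3*(16 + 102) = -3*118 = -354)
l(G) = -354 + 2*G (l(G) = (-354 + G) + G = -354 + 2*G)
y(W) = -306
y(o) - l(v(-19)) = -306 - (-354 + 2*(-24)) = -306 - (-354 - 48) = -306 - 1*(-402) = -306 + 402 = 96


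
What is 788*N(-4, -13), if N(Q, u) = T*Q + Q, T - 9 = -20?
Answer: 31520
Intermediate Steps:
T = -11 (T = 9 - 20 = -11)
N(Q, u) = -10*Q (N(Q, u) = -11*Q + Q = -10*Q)
788*N(-4, -13) = 788*(-10*(-4)) = 788*40 = 31520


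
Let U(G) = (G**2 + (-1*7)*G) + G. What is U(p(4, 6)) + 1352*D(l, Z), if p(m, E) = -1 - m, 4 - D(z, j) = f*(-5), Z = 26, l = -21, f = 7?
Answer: 52783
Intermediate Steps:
D(z, j) = 39 (D(z, j) = 4 - 7*(-5) = 4 - 1*(-35) = 4 + 35 = 39)
U(G) = G**2 - 6*G (U(G) = (G**2 - 7*G) + G = G**2 - 6*G)
U(p(4, 6)) + 1352*D(l, Z) = (-1 - 1*4)*(-6 + (-1 - 1*4)) + 1352*39 = (-1 - 4)*(-6 + (-1 - 4)) + 52728 = -5*(-6 - 5) + 52728 = -5*(-11) + 52728 = 55 + 52728 = 52783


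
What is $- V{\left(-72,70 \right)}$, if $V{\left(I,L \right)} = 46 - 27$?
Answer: $-19$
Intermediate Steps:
$V{\left(I,L \right)} = 19$
$- V{\left(-72,70 \right)} = \left(-1\right) 19 = -19$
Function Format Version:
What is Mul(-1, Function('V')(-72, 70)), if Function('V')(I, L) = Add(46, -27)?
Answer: -19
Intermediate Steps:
Function('V')(I, L) = 19
Mul(-1, Function('V')(-72, 70)) = Mul(-1, 19) = -19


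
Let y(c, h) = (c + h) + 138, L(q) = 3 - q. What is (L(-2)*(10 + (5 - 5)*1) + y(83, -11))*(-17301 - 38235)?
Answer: -14439360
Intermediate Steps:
y(c, h) = 138 + c + h
(L(-2)*(10 + (5 - 5)*1) + y(83, -11))*(-17301 - 38235) = ((3 - 1*(-2))*(10 + (5 - 5)*1) + (138 + 83 - 11))*(-17301 - 38235) = ((3 + 2)*(10 + 0*1) + 210)*(-55536) = (5*(10 + 0) + 210)*(-55536) = (5*10 + 210)*(-55536) = (50 + 210)*(-55536) = 260*(-55536) = -14439360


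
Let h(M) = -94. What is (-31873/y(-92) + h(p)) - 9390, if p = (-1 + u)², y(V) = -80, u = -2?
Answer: -726847/80 ≈ -9085.6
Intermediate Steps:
p = 9 (p = (-1 - 2)² = (-3)² = 9)
(-31873/y(-92) + h(p)) - 9390 = (-31873/(-80) - 94) - 9390 = (-31873*(-1/80) - 94) - 9390 = (31873/80 - 94) - 9390 = 24353/80 - 9390 = -726847/80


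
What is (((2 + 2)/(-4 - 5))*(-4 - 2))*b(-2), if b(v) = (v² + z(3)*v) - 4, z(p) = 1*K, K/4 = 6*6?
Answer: -768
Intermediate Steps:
K = 144 (K = 4*(6*6) = 4*36 = 144)
z(p) = 144 (z(p) = 1*144 = 144)
b(v) = -4 + v² + 144*v (b(v) = (v² + 144*v) - 4 = -4 + v² + 144*v)
(((2 + 2)/(-4 - 5))*(-4 - 2))*b(-2) = (((2 + 2)/(-4 - 5))*(-4 - 2))*(-4 + (-2)² + 144*(-2)) = ((4/(-9))*(-6))*(-4 + 4 - 288) = ((4*(-⅑))*(-6))*(-288) = -4/9*(-6)*(-288) = (8/3)*(-288) = -768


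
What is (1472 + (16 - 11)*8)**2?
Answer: 2286144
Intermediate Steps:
(1472 + (16 - 11)*8)**2 = (1472 + 5*8)**2 = (1472 + 40)**2 = 1512**2 = 2286144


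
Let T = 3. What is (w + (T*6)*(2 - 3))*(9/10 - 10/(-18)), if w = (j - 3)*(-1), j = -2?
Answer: -1703/90 ≈ -18.922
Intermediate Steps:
w = 5 (w = (-2 - 3)*(-1) = -5*(-1) = 5)
(w + (T*6)*(2 - 3))*(9/10 - 10/(-18)) = (5 + (3*6)*(2 - 3))*(9/10 - 10/(-18)) = (5 + 18*(-1))*(9*(1/10) - 10*(-1/18)) = (5 - 18)*(9/10 + 5/9) = -13*131/90 = -1703/90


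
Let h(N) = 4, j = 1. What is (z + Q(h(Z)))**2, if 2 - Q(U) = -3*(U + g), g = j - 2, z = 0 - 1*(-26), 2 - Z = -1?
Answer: 1369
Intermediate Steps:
Z = 3 (Z = 2 - 1*(-1) = 2 + 1 = 3)
z = 26 (z = 0 + 26 = 26)
g = -1 (g = 1 - 2 = -1)
Q(U) = -1 + 3*U (Q(U) = 2 - (-3)*(U - 1) = 2 - (-3)*(-1 + U) = 2 - (3 - 3*U) = 2 + (-3 + 3*U) = -1 + 3*U)
(z + Q(h(Z)))**2 = (26 + (-1 + 3*4))**2 = (26 + (-1 + 12))**2 = (26 + 11)**2 = 37**2 = 1369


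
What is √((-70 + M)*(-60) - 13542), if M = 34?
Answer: I*√11382 ≈ 106.69*I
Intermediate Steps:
√((-70 + M)*(-60) - 13542) = √((-70 + 34)*(-60) - 13542) = √(-36*(-60) - 13542) = √(2160 - 13542) = √(-11382) = I*√11382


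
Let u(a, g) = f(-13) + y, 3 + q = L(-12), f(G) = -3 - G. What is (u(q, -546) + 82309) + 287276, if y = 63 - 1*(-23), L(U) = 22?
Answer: 369681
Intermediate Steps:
q = 19 (q = -3 + 22 = 19)
y = 86 (y = 63 + 23 = 86)
u(a, g) = 96 (u(a, g) = (-3 - 1*(-13)) + 86 = (-3 + 13) + 86 = 10 + 86 = 96)
(u(q, -546) + 82309) + 287276 = (96 + 82309) + 287276 = 82405 + 287276 = 369681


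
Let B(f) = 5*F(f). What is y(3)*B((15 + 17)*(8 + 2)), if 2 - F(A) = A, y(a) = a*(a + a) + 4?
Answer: -34980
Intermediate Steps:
y(a) = 4 + 2*a² (y(a) = a*(2*a) + 4 = 2*a² + 4 = 4 + 2*a²)
F(A) = 2 - A
B(f) = 10 - 5*f (B(f) = 5*(2 - f) = 10 - 5*f)
y(3)*B((15 + 17)*(8 + 2)) = (4 + 2*3²)*(10 - 5*(15 + 17)*(8 + 2)) = (4 + 2*9)*(10 - 160*10) = (4 + 18)*(10 - 5*320) = 22*(10 - 1600) = 22*(-1590) = -34980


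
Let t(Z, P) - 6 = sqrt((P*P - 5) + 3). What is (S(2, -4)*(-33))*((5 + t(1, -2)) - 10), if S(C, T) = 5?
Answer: -165 - 165*sqrt(2) ≈ -398.35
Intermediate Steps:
t(Z, P) = 6 + sqrt(-2 + P**2) (t(Z, P) = 6 + sqrt((P*P - 5) + 3) = 6 + sqrt((P**2 - 5) + 3) = 6 + sqrt((-5 + P**2) + 3) = 6 + sqrt(-2 + P**2))
(S(2, -4)*(-33))*((5 + t(1, -2)) - 10) = (5*(-33))*((5 + (6 + sqrt(-2 + (-2)**2))) - 10) = -165*((5 + (6 + sqrt(-2 + 4))) - 10) = -165*((5 + (6 + sqrt(2))) - 10) = -165*((11 + sqrt(2)) - 10) = -165*(1 + sqrt(2)) = -165 - 165*sqrt(2)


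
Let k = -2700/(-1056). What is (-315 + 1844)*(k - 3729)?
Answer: -45581853/8 ≈ -5.6977e+6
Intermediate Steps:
k = 225/88 (k = -2700*(-1/1056) = 225/88 ≈ 2.5568)
(-315 + 1844)*(k - 3729) = (-315 + 1844)*(225/88 - 3729) = 1529*(-327927/88) = -45581853/8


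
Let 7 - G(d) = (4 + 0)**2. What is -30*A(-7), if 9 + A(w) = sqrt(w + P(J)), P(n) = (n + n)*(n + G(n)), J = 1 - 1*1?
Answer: 270 - 30*I*sqrt(7) ≈ 270.0 - 79.373*I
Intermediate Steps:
J = 0 (J = 1 - 1 = 0)
G(d) = -9 (G(d) = 7 - (4 + 0)**2 = 7 - 1*4**2 = 7 - 1*16 = 7 - 16 = -9)
P(n) = 2*n*(-9 + n) (P(n) = (n + n)*(n - 9) = (2*n)*(-9 + n) = 2*n*(-9 + n))
A(w) = -9 + sqrt(w) (A(w) = -9 + sqrt(w + 2*0*(-9 + 0)) = -9 + sqrt(w + 2*0*(-9)) = -9 + sqrt(w + 0) = -9 + sqrt(w))
-30*A(-7) = -30*(-9 + sqrt(-7)) = -30*(-9 + I*sqrt(7)) = 270 - 30*I*sqrt(7)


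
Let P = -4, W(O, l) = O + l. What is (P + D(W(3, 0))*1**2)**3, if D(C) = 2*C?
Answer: 8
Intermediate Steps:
(P + D(W(3, 0))*1**2)**3 = (-4 + (2*(3 + 0))*1**2)**3 = (-4 + (2*3)*1)**3 = (-4 + 6*1)**3 = (-4 + 6)**3 = 2**3 = 8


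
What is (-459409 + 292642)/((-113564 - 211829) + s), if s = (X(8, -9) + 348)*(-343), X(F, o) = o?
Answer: 166767/441670 ≈ 0.37758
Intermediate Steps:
s = -116277 (s = (-9 + 348)*(-343) = 339*(-343) = -116277)
(-459409 + 292642)/((-113564 - 211829) + s) = (-459409 + 292642)/((-113564 - 211829) - 116277) = -166767/(-325393 - 116277) = -166767/(-441670) = -166767*(-1/441670) = 166767/441670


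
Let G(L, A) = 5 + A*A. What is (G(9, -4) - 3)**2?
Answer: 324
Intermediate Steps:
G(L, A) = 5 + A**2
(G(9, -4) - 3)**2 = ((5 + (-4)**2) - 3)**2 = ((5 + 16) - 3)**2 = (21 - 3)**2 = 18**2 = 324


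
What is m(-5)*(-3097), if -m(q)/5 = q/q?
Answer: 15485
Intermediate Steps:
m(q) = -5 (m(q) = -5*q/q = -5*1 = -5)
m(-5)*(-3097) = -5*(-3097) = 15485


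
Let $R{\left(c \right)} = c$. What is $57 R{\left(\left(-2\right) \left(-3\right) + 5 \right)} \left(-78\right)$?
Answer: $-48906$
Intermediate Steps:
$57 R{\left(\left(-2\right) \left(-3\right) + 5 \right)} \left(-78\right) = 57 \left(\left(-2\right) \left(-3\right) + 5\right) \left(-78\right) = 57 \left(6 + 5\right) \left(-78\right) = 57 \cdot 11 \left(-78\right) = 627 \left(-78\right) = -48906$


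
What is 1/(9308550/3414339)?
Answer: 1138113/3102850 ≈ 0.36680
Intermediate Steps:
1/(9308550/3414339) = 1/(9308550*(1/3414339)) = 1/(3102850/1138113) = 1138113/3102850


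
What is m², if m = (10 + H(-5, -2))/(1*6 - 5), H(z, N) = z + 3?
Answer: 64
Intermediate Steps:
H(z, N) = 3 + z
m = 8 (m = (10 + (3 - 5))/(1*6 - 5) = (10 - 2)/(6 - 5) = 8/1 = 8*1 = 8)
m² = 8² = 64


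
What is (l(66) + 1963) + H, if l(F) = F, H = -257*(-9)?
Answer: 4342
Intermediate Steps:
H = 2313
(l(66) + 1963) + H = (66 + 1963) + 2313 = 2029 + 2313 = 4342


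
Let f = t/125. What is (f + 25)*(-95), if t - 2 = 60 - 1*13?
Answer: -60306/25 ≈ -2412.2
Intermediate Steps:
t = 49 (t = 2 + (60 - 1*13) = 2 + (60 - 13) = 2 + 47 = 49)
f = 49/125 ≈ 0.39200
(f + 25)*(-95) = (49/125 + 25)*(-95) = (3174/125)*(-95) = -60306/25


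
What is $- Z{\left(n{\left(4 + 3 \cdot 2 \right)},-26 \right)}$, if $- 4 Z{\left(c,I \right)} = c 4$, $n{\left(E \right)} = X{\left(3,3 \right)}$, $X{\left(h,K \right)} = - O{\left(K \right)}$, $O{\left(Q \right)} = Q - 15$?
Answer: $12$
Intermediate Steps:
$O{\left(Q \right)} = -15 + Q$ ($O{\left(Q \right)} = Q - 15 = -15 + Q$)
$X{\left(h,K \right)} = 15 - K$ ($X{\left(h,K \right)} = - (-15 + K) = 15 - K$)
$n{\left(E \right)} = 12$ ($n{\left(E \right)} = 15 - 3 = 12$)
$Z{\left(c,I \right)} = - c$ ($Z{\left(c,I \right)} = - \frac{c 4}{4} = - \frac{4 c}{4} = - c$)
$- Z{\left(n{\left(4 + 3 \cdot 2 \right)},-26 \right)} = - \left(-1\right) 12 = \left(-1\right) \left(-12\right) = 12$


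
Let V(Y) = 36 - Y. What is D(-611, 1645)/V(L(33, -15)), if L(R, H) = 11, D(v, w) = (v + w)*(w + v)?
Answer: 1069156/25 ≈ 42766.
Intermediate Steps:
D(v, w) = (v + w)**2 (D(v, w) = (v + w)*(v + w) = (v + w)**2)
D(-611, 1645)/V(L(33, -15)) = (-611 + 1645)**2/(36 - 1*11) = 1034**2/(36 - 11) = 1069156/25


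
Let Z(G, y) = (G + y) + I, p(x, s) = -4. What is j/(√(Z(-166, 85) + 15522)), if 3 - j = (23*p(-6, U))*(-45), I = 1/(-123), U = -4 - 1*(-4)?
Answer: -4137*√233606766/1899242 ≈ -33.293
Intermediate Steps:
U = 0 (U = -4 + 4 = 0)
I = -1/123 ≈ -0.0081301
Z(G, y) = -1/123 + G + y (Z(G, y) = (G + y) - 1/123 = -1/123 + G + y)
j = -4137 (j = 3 - 23*(-4)*(-45) = 3 - (-92)*(-45) = 3 - 1*4140 = 3 - 4140 = -4137)
j/(√(Z(-166, 85) + 15522)) = -4137/√((-1/123 - 166 + 85) + 15522) = -4137/√(-9964/123 + 15522) = -4137*√233606766/1899242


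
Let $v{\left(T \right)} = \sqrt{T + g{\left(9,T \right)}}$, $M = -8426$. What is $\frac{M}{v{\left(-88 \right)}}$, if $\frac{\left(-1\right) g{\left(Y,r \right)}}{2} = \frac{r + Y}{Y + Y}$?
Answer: $\frac{25278 i \sqrt{713}}{713} \approx 946.67 i$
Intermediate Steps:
$g{\left(Y,r \right)} = - \frac{Y + r}{Y}$ ($g{\left(Y,r \right)} = - 2 \frac{r + Y}{Y + Y} = - 2 \frac{Y + r}{2 Y} = - \frac{Y + r}{Y}$)
$v{\left(T \right)} = \sqrt{-1 + \frac{8 T}{9}}$ ($v{\left(T \right)} = \sqrt{T + \frac{\left(-1\right) 9 - T}{9}} = \sqrt{T + \frac{-9 - T}{9}} = \sqrt{T - \left(1 + \frac{T}{9}\right)} = \sqrt{-1 + \frac{8 T}{9}}$)
$\frac{M}{v{\left(-88 \right)}} = - \frac{8426}{\frac{1}{3} \sqrt{-9 + 8 \left(-88\right)}} = - \frac{8426}{\frac{1}{3} \sqrt{-9 - 704}} = - \frac{8426}{\frac{1}{3} \sqrt{-713}} = - \frac{8426}{\frac{1}{3} i \sqrt{713}} = - 8426 \left(- \frac{3 i \sqrt{713}}{713}\right) = \frac{25278 i \sqrt{713}}{713}$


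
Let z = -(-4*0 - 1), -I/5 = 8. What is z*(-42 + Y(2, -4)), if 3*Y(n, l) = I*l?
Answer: 34/3 ≈ 11.333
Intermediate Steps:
I = -40 (I = -5*8 = -40)
Y(n, l) = -40*l/3 (Y(n, l) = (-40*l)/3 = -40*l/3)
z = 1 (z = -(0 - 1) = -1*(-1) = 1)
z*(-42 + Y(2, -4)) = 1*(-42 - 40/3*(-4)) = 1*(-42 + 160/3) = 1*(34/3) = 34/3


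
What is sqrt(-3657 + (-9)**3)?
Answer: I*sqrt(4386) ≈ 66.227*I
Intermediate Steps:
sqrt(-3657 + (-9)**3) = sqrt(-3657 - 729) = sqrt(-4386) = I*sqrt(4386)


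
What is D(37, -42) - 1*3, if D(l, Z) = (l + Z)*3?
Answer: -18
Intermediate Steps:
D(l, Z) = 3*Z + 3*l (D(l, Z) = (Z + l)*3 = 3*Z + 3*l)
D(37, -42) - 1*3 = (3*(-42) + 3*37) - 1*3 = (-126 + 111) - 3 = -15 - 3 = -18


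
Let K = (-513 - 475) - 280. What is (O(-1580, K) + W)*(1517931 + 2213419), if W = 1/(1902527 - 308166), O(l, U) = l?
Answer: -9399607885681650/1594361 ≈ -5.8955e+9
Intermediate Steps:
K = -1268 (K = -988 - 280 = -1268)
W = 1/1594361 ≈ 6.2721e-7
(O(-1580, K) + W)*(1517931 + 2213419) = (-1580 + 1/1594361)*(1517931 + 2213419) = -2519090379/1594361*3731350 = -9399607885681650/1594361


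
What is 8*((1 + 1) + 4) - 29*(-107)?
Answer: 3151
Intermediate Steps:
8*((1 + 1) + 4) - 29*(-107) = 8*(2 + 4) + 3103 = 8*6 + 3103 = 48 + 3103 = 3151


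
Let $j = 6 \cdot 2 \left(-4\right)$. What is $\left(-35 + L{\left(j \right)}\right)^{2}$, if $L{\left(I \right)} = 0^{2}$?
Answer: $1225$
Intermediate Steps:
$j = -48$ ($j = 12 \left(-4\right) = -48$)
$L{\left(I \right)} = 0$
$\left(-35 + L{\left(j \right)}\right)^{2} = \left(-35 + 0\right)^{2} = \left(-35\right)^{2} = 1225$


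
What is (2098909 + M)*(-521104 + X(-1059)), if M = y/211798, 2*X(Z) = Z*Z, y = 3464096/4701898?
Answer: 41424184814447599343259/497926296302 ≈ 8.3193e+10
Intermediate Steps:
y = 1732048/2350949 (y = 3464096*(1/4701898) = 1732048/2350949 ≈ 0.73674)
X(Z) = Z**2/2 (X(Z) = (Z*Z)/2 = Z**2/2)
M = 866024/248963148151 (M = (1732048/2350949)/211798 = (1732048/2350949)*(1/211798) = 866024/248963148151 ≈ 3.4785e-6)
(2098909 + M)*(-521104 + X(-1059)) = (2098909 + 866024/248963148151)*(-521104 + (1/2)*(-1059)**2) = 522550992323333283*(-521104 + (1/2)*1121481)/248963148151 = 522550992323333283*(-521104 + 1121481/2)/248963148151 = (522550992323333283/248963148151)*(79273/2) = 41424184814447599343259/497926296302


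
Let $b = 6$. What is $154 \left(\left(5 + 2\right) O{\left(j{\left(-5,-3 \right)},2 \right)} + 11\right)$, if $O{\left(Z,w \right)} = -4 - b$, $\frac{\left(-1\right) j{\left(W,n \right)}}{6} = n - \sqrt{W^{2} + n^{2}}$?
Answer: $-9086$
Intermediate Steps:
$j{\left(W,n \right)} = - 6 n + 6 \sqrt{W^{2} + n^{2}}$ ($j{\left(W,n \right)} = - 6 \left(n - \sqrt{W^{2} + n^{2}}\right) = - 6 n + 6 \sqrt{W^{2} + n^{2}}$)
$O{\left(Z,w \right)} = -10$ ($O{\left(Z,w \right)} = -4 - 6 = -10$)
$154 \left(\left(5 + 2\right) O{\left(j{\left(-5,-3 \right)},2 \right)} + 11\right) = 154 \left(\left(5 + 2\right) \left(-10\right) + 11\right) = 154 \left(7 \left(-10\right) + 11\right) = 154 \left(-70 + 11\right) = 154 \left(-59\right) = -9086$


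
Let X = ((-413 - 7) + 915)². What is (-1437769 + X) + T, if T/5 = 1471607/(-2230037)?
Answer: -2659870609563/2230037 ≈ -1.1927e+6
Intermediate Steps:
X = 245025 (X = (-420 + 915)² = 495² = 245025)
T = -7358035/2230037 (T = 5*(1471607/(-2230037)) = 5*(1471607*(-1/2230037)) = 5*(-1471607/2230037) = -7358035/2230037 ≈ -3.2995)
(-1437769 + X) + T = (-1437769 + 245025) - 7358035/2230037 = -1192744 - 7358035/2230037 = -2659870609563/2230037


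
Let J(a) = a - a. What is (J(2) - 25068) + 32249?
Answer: 7181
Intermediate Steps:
J(a) = 0
(J(2) - 25068) + 32249 = (0 - 25068) + 32249 = -25068 + 32249 = 7181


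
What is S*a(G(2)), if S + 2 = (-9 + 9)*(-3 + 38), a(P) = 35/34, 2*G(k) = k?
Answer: -35/17 ≈ -2.0588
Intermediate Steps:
G(k) = k/2
a(P) = 35/34 (a(P) = 35*(1/34) = 35/34)
S = -2 (S = -2 + (-9 + 9)*(-3 + 38) = -2 + 0*35 = -2 + 0 = -2)
S*a(G(2)) = -2*35/34 = -35/17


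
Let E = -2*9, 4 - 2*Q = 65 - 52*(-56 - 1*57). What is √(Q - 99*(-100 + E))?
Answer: √34854/2 ≈ 93.346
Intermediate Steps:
Q = -5937/2 (Q = 2 - (65 - 52*(-56 - 1*57))/2 = 2 - (65 - 52*(-56 - 57))/2 = 2 - (65 - 52*(-113))/2 = 2 - (65 + 5876)/2 = 2 - ½*5941 = 2 - 5941/2 = -5937/2 ≈ -2968.5)
E = -18
√(Q - 99*(-100 + E)) = √(-5937/2 - 99*(-100 - 18)) = √(-5937/2 - 99*(-118)) = √(-5937/2 + 11682) = √(17427/2) = √34854/2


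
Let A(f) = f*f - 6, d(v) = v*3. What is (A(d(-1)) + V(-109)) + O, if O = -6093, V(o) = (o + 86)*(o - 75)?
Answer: -1858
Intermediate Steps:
d(v) = 3*v
V(o) = (-75 + o)*(86 + o) (V(o) = (86 + o)*(-75 + o) = (-75 + o)*(86 + o))
A(f) = -6 + f² (A(f) = f² - 6 = -6 + f²)
(A(d(-1)) + V(-109)) + O = ((-6 + (3*(-1))²) + (-6450 + (-109)² + 11*(-109))) - 6093 = ((-6 + (-3)²) + (-6450 + 11881 - 1199)) - 6093 = ((-6 + 9) + 4232) - 6093 = (3 + 4232) - 6093 = 4235 - 6093 = -1858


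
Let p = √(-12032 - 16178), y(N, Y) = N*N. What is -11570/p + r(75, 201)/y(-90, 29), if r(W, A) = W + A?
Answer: 23/675 + 89*I*√28210/217 ≈ 0.034074 + 68.886*I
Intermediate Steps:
r(W, A) = A + W
y(N, Y) = N²
p = I*√28210 (p = √(-28210) = I*√28210 ≈ 167.96*I)
-11570/p + r(75, 201)/y(-90, 29) = -11570*(-I*√28210/28210) + (201 + 75)/((-90)²) = -(-89)*I*√28210/217 + 276/8100 = 89*I*√28210/217 + 276*(1/8100) = 89*I*√28210/217 + 23/675 = 23/675 + 89*I*√28210/217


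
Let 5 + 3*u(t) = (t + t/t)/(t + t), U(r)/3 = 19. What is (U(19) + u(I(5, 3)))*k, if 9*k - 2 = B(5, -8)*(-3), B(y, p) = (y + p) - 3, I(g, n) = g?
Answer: 3332/27 ≈ 123.41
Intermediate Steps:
U(r) = 57 (U(r) = 3*19 = 57)
u(t) = -5/3 + (1 + t)/(6*t) (u(t) = -5/3 + ((t + t/t)/(t + t))/3 = -5/3 + ((t + 1)/((2*t)))/3 = -5/3 + ((1 + t)*(1/(2*t)))/3 = -5/3 + ((1 + t)/(2*t))/3 = -5/3 + (1 + t)/(6*t))
B(y, p) = -3 + p + y (B(y, p) = (p + y) - 3 = -3 + p + y)
k = 20/9 (k = 2/9 + ((-3 - 8 + 5)*(-3))/9 = 2/9 + (-6*(-3))/9 = 2/9 + (⅑)*18 = 2/9 + 2 = 20/9 ≈ 2.2222)
(U(19) + u(I(5, 3)))*k = (57 + (⅙)*(1 - 9*5)/5)*(20/9) = (57 + (⅙)*(⅕)*(1 - 45))*(20/9) = (57 + (⅙)*(⅕)*(-44))*(20/9) = (57 - 22/15)*(20/9) = (833/15)*(20/9) = 3332/27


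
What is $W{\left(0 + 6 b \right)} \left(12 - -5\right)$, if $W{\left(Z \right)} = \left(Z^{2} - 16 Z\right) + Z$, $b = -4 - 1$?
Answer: $22950$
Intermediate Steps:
$b = -5$ ($b = -4 + \left(-4 + 3\right) = -4 - 1 = -5$)
$W{\left(Z \right)} = Z^{2} - 15 Z$
$W{\left(0 + 6 b \right)} \left(12 - -5\right) = \left(0 + 6 \left(-5\right)\right) \left(-15 + \left(0 + 6 \left(-5\right)\right)\right) \left(12 - -5\right) = \left(0 - 30\right) \left(-15 + \left(0 - 30\right)\right) \left(12 + 5\right) = - 30 \left(-15 - 30\right) 17 = \left(-30\right) \left(-45\right) 17 = 1350 \cdot 17 = 22950$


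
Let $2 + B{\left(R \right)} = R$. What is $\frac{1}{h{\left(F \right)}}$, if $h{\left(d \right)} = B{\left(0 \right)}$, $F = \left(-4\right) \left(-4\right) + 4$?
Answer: $- \frac{1}{2} \approx -0.5$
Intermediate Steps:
$F = 20$ ($F = 16 + 4 = 20$)
$B{\left(R \right)} = -2 + R$
$h{\left(d \right)} = -2$ ($h{\left(d \right)} = -2 + 0 = -2$)
$\frac{1}{h{\left(F \right)}} = \frac{1}{-2} = - \frac{1}{2}$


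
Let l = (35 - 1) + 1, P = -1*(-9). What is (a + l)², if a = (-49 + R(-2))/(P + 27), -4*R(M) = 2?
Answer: 72361/64 ≈ 1130.6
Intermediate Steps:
R(M) = -½ (R(M) = -¼*2 = -½)
P = 9
l = 35 (l = 34 + 1 = 35)
a = -11/8 (a = (-49 - ½)/(9 + 27) = -99/2/36 = -99/2*1/36 = -11/8 ≈ -1.3750)
(a + l)² = (-11/8 + 35)² = (269/8)² = 72361/64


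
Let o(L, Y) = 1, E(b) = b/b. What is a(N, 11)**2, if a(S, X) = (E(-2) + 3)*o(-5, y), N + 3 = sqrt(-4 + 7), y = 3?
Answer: 16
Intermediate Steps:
E(b) = 1
N = -3 + sqrt(3) (N = -3 + sqrt(-4 + 7) = -3 + sqrt(3) ≈ -1.2680)
a(S, X) = 4 (a(S, X) = (1 + 3)*1 = 4*1 = 4)
a(N, 11)**2 = 4**2 = 16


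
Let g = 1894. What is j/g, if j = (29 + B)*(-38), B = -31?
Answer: 38/947 ≈ 0.040127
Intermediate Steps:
j = 76 (j = (29 - 31)*(-38) = -2*(-38) = 76)
j/g = 76/1894 = 76*(1/1894) = 38/947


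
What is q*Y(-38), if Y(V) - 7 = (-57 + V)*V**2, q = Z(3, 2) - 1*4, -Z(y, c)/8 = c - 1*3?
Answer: -548692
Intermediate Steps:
Z(y, c) = 24 - 8*c (Z(y, c) = -8*(c - 1*3) = -8*(c - 3) = -8*(-3 + c) = 24 - 8*c)
q = 4 (q = (24 - 8*2) - 1*4 = (24 - 16) - 4 = 8 - 4 = 4)
Y(V) = 7 + V**2*(-57 + V) (Y(V) = 7 + (-57 + V)*V**2 = 7 + V**2*(-57 + V))
q*Y(-38) = 4*(7 + (-38)**3 - 57*(-38)**2) = 4*(7 - 54872 - 57*1444) = 4*(7 - 54872 - 82308) = 4*(-137173) = -548692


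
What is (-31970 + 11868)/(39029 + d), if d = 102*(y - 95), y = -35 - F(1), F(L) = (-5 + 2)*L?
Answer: -20102/26075 ≈ -0.77093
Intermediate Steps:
F(L) = -3*L
y = -32 (y = -35 - (-3) = -35 - 1*(-3) = -35 + 3 = -32)
d = -12954 (d = 102*(-32 - 95) = 102*(-127) = -12954)
(-31970 + 11868)/(39029 + d) = (-31970 + 11868)/(39029 - 12954) = -20102/26075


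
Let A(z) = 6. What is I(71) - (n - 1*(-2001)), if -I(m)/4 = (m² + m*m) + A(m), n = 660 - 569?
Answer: -42444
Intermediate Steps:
n = 91
I(m) = -24 - 8*m² (I(m) = -4*((m² + m*m) + 6) = -4*((m² + m²) + 6) = -4*(2*m² + 6) = -4*(6 + 2*m²) = -24 - 8*m²)
I(71) - (n - 1*(-2001)) = (-24 - 8*71²) - (91 - 1*(-2001)) = (-24 - 8*5041) - (91 + 2001) = (-24 - 40328) - 1*2092 = -40352 - 2092 = -42444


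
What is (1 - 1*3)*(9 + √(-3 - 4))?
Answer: -18 - 2*I*√7 ≈ -18.0 - 5.2915*I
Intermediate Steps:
(1 - 1*3)*(9 + √(-3 - 4)) = (1 - 3)*(9 + √(-7)) = -2*(9 + I*√7) = -18 - 2*I*√7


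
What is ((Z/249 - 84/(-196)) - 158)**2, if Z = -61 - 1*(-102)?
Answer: 75273409600/3038049 ≈ 24777.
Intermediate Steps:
Z = 41 (Z = -61 + 102 = 41)
((Z/249 - 84/(-196)) - 158)**2 = ((41/249 - 84/(-196)) - 158)**2 = ((41*(1/249) - 84*(-1/196)) - 158)**2 = ((41/249 + 3/7) - 158)**2 = (1034/1743 - 158)**2 = (-274360/1743)**2 = 75273409600/3038049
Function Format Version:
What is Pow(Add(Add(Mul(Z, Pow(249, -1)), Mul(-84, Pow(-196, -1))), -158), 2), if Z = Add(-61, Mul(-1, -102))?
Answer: Rational(75273409600, 3038049) ≈ 24777.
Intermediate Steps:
Z = 41 (Z = Add(-61, 102) = 41)
Pow(Add(Add(Mul(Z, Pow(249, -1)), Mul(-84, Pow(-196, -1))), -158), 2) = Pow(Add(Add(Mul(41, Pow(249, -1)), Mul(-84, Pow(-196, -1))), -158), 2) = Pow(Add(Add(Mul(41, Rational(1, 249)), Mul(-84, Rational(-1, 196))), -158), 2) = Pow(Add(Add(Rational(41, 249), Rational(3, 7)), -158), 2) = Pow(Add(Rational(1034, 1743), -158), 2) = Pow(Rational(-274360, 1743), 2) = Rational(75273409600, 3038049)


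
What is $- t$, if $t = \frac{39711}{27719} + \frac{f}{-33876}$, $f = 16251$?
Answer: $- \frac{298262789}{313002948} \approx -0.95291$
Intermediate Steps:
$t = \frac{298262789}{313002948}$ ($t = \frac{39711}{27719} + \frac{16251}{-33876} = 39711 \cdot \frac{1}{27719} + 16251 \left(- \frac{1}{33876}\right) = \frac{39711}{27719} - \frac{5417}{11292} = \frac{298262789}{313002948} \approx 0.95291$)
$- t = \left(-1\right) \frac{298262789}{313002948} = - \frac{298262789}{313002948}$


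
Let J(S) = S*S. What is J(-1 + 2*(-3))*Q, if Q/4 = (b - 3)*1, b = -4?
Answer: -1372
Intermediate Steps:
J(S) = S²
Q = -28 (Q = 4*((-4 - 3)*1) = 4*(-7*1) = 4*(-7) = -28)
J(-1 + 2*(-3))*Q = (-1 + 2*(-3))²*(-28) = (-1 - 6)²*(-28) = (-7)²*(-28) = 49*(-28) = -1372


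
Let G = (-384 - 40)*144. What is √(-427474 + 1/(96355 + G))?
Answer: 15*I*√2367292877279/35299 ≈ 653.81*I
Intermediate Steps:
G = -61056 (G = -424*144 = -61056)
√(-427474 + 1/(96355 + G)) = √(-427474 + 1/(96355 - 61056)) = √(-427474 + 1/35299) = √(-15089404725/35299) = 15*I*√2367292877279/35299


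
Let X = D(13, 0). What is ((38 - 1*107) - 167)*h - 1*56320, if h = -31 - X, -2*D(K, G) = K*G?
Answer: -49004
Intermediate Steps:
D(K, G) = -G*K/2 (D(K, G) = -K*G/2 = -G*K/2)
X = 0 (X = -½*0*13 = 0)
h = -31 (h = -31 - 1*0 = -31 + 0 = -31)
((38 - 1*107) - 167)*h - 1*56320 = ((38 - 1*107) - 167)*(-31) - 1*56320 = ((38 - 107) - 167)*(-31) - 56320 = (-69 - 167)*(-31) - 56320 = -236*(-31) - 56320 = 7316 - 56320 = -49004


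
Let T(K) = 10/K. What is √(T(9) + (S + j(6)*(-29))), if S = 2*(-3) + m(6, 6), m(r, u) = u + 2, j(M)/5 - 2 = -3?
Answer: √1333/3 ≈ 12.170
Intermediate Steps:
j(M) = -5 (j(M) = 10 + 5*(-3) = 10 - 15 = -5)
m(r, u) = 2 + u
S = 2 (S = 2*(-3) + (2 + 6) = -6 + 8 = 2)
√(T(9) + (S + j(6)*(-29))) = √(10/9 + (2 - 5*(-29))) = √(10*(⅑) + (2 + 145)) = √(10/9 + 147) = √(1333/9) = √1333/3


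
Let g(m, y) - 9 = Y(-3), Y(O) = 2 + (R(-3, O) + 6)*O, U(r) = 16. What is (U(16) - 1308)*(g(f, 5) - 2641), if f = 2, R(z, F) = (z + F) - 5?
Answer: 3378580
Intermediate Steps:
R(z, F) = -5 + F + z (R(z, F) = (F + z) - 5 = -5 + F + z)
Y(O) = 2 + O*(-2 + O) (Y(O) = 2 + ((-5 + O - 3) + 6)*O = 2 + ((-8 + O) + 6)*O = 2 + (-2 + O)*O = 2 + O*(-2 + O))
g(m, y) = 26 (g(m, y) = 9 + (2 + (-3)² - 2*(-3)) = 9 + (2 + 9 + 6) = 9 + 17 = 26)
(U(16) - 1308)*(g(f, 5) - 2641) = (16 - 1308)*(26 - 2641) = -1292*(-2615) = 3378580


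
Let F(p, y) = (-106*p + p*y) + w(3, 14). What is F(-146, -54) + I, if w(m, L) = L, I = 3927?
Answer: 27301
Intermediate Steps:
F(p, y) = 14 - 106*p + p*y (F(p, y) = (-106*p + p*y) + 14 = 14 - 106*p + p*y)
F(-146, -54) + I = (14 - 106*(-146) - 146*(-54)) + 3927 = (14 + 15476 + 7884) + 3927 = 23374 + 3927 = 27301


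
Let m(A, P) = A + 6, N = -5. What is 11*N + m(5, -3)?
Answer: -44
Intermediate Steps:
m(A, P) = 6 + A
11*N + m(5, -3) = 11*(-5) + (6 + 5) = -55 + 11 = -44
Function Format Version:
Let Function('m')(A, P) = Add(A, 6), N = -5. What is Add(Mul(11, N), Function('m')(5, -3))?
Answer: -44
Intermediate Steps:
Function('m')(A, P) = Add(6, A)
Add(Mul(11, N), Function('m')(5, -3)) = Add(Mul(11, -5), Add(6, 5)) = Add(-55, 11) = -44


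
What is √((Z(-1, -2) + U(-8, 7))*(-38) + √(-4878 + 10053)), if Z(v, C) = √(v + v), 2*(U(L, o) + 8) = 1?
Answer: √(285 + 15*√23 - 38*I*√2) ≈ 18.946 - 1.4182*I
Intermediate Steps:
U(L, o) = -15/2 (U(L, o) = -8 + (½)*1 = -8 + ½ = -15/2)
Z(v, C) = √2*√v (Z(v, C) = √(2*v) = √2*√v)
√((Z(-1, -2) + U(-8, 7))*(-38) + √(-4878 + 10053)) = √((√2*√(-1) - 15/2)*(-38) + √(-4878 + 10053)) = √((√2*I - 15/2)*(-38) + √5175) = √((I*√2 - 15/2)*(-38) + 15*√23) = √((-15/2 + I*√2)*(-38) + 15*√23) = √((285 - 38*I*√2) + 15*√23) = √(285 + 15*√23 - 38*I*√2)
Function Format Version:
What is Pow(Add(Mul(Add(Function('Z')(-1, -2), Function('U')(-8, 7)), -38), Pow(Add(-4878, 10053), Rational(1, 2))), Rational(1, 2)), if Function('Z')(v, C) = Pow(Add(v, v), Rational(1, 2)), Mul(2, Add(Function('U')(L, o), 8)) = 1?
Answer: Pow(Add(285, Mul(15, Pow(23, Rational(1, 2))), Mul(-38, I, Pow(2, Rational(1, 2)))), Rational(1, 2)) ≈ Add(18.946, Mul(-1.4182, I))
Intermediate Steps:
Function('U')(L, o) = Rational(-15, 2) (Function('U')(L, o) = Add(-8, Mul(Rational(1, 2), 1)) = Add(-8, Rational(1, 2)) = Rational(-15, 2))
Function('Z')(v, C) = Mul(Pow(2, Rational(1, 2)), Pow(v, Rational(1, 2))) (Function('Z')(v, C) = Pow(Mul(2, v), Rational(1, 2)) = Mul(Pow(2, Rational(1, 2)), Pow(v, Rational(1, 2))))
Pow(Add(Mul(Add(Function('Z')(-1, -2), Function('U')(-8, 7)), -38), Pow(Add(-4878, 10053), Rational(1, 2))), Rational(1, 2)) = Pow(Add(Mul(Add(Mul(Pow(2, Rational(1, 2)), Pow(-1, Rational(1, 2))), Rational(-15, 2)), -38), Pow(Add(-4878, 10053), Rational(1, 2))), Rational(1, 2)) = Pow(Add(Mul(Add(Mul(Pow(2, Rational(1, 2)), I), Rational(-15, 2)), -38), Pow(5175, Rational(1, 2))), Rational(1, 2)) = Pow(Add(Mul(Add(Mul(I, Pow(2, Rational(1, 2))), Rational(-15, 2)), -38), Mul(15, Pow(23, Rational(1, 2)))), Rational(1, 2)) = Pow(Add(Mul(Add(Rational(-15, 2), Mul(I, Pow(2, Rational(1, 2)))), -38), Mul(15, Pow(23, Rational(1, 2)))), Rational(1, 2)) = Pow(Add(Add(285, Mul(-38, I, Pow(2, Rational(1, 2)))), Mul(15, Pow(23, Rational(1, 2)))), Rational(1, 2)) = Pow(Add(285, Mul(15, Pow(23, Rational(1, 2))), Mul(-38, I, Pow(2, Rational(1, 2)))), Rational(1, 2))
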